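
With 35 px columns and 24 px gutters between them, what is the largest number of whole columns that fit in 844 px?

k columns need k·35 + (k−1)·24 = k·59 − 24.
k·59 − 24 ≤ 844 → k ≤ 868 / 59 ≈ 14.71, so k = 14.

14 columns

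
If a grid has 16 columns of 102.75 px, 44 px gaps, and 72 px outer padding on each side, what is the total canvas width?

2448 px

Canvas = 2·72 + 16·102.75 + 15·44 = 144 + 1644 + 660 = 2448 px.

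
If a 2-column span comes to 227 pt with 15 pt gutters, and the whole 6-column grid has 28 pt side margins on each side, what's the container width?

767 pt

Subtracting 1 gutter of 15 leaves 212 for 2 columns, so c = 106 pt.
Total width: 2·28 + 6·106 + 5·15 = 767 pt.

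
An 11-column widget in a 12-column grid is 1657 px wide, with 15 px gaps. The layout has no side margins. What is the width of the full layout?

1809 px

11c + 10·15 = 1657 → 11c = 1507 → c = 137 px.
Layout = 12·137 + 11·15 = 1644 + 165 = 1809 px.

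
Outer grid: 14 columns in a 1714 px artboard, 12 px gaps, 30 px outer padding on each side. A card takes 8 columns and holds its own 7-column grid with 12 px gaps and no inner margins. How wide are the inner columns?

Take off 60 px of margins, leaving 1654 px.
14 columns + 13 gaps: 14c + 13·12 = 1654.
14c = 1654 − 156 = 1498, so c = 107 px.
8 columns plus 7 gaps: 856 + 84 = 940 px.
7 columns + 6 gaps: 7d + 6·12 = 940.
7d = 940 − 72 = 868, so d = 124 px.

124 px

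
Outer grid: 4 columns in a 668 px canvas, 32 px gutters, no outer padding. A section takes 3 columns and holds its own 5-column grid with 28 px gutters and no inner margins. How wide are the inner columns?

4 columns + 3 gutters: 4c + 3·32 = 668.
4c = 668 − 96 = 572, so c = 143 px.
3 columns plus 2 gutters: 429 + 64 = 493 px.
493 − 4·28 = 381; ÷5 gives d = 76.2 px.

76.2 px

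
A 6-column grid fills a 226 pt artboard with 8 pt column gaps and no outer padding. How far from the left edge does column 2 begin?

39 pt

6c + 5·8 = 226 → 6c = 186 → c = 31 pt.
No margin, so column 2 starts at 1·(column + gutter) = 1·39 = 39 pt.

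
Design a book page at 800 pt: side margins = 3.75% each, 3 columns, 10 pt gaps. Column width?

240 pt

800 × (1 − 2·3.75%) = 800 × 92.5% = 740 pt for the columns.
740 − 2·10 = 720; ÷3 gives c = 240 pt.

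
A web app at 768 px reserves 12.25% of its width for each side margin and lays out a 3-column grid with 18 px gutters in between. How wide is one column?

Margins: 12.25% × 768 = 94.08 px each, so content = 768 − 188.16 = 579.84 px.
3 columns + 2 gutters: 3c + 2·18 = 579.84.
3c = 579.84 − 36 = 543.84, so c = 181.28 px.

181.28 px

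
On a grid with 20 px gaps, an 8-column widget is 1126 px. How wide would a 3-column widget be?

8c + 7·20 = 1126 → 8c = 986 → c = 123.25 px.
3 columns plus 2 gaps: 369.75 + 40 = 409.75 px.

409.75 px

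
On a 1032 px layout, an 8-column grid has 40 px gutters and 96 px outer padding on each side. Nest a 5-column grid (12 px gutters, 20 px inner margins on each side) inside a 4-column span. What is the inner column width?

62.4 px

Outer content = 1032 − 2·96 = 840 px.
Subtracting 7 gutters of 40 leaves 560 for 8 columns, so c = 70 px.
Span of 4: 4·70 + 3·40 = 280 + 120 = 400 px.
Inner content = 400 − 2·20 = 360 px.
5 columns + 4 gutters: 5d + 4·12 = 360.
5d = 360 − 48 = 312, so d = 62.4 px.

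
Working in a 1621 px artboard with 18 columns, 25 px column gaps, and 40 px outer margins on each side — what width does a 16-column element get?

1367 px

Subtract both margins: 1621 − 2·40 = 1541 px.
18 columns + 17 column gaps: 18c + 17·25 = 1541.
18c = 1541 − 425 = 1116, so c = 62 px.
16-column span = 16·62 + 15·25 = 1367 px.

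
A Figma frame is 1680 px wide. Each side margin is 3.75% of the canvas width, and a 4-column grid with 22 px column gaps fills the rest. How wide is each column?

1680 × (1 − 2·3.75%) = 1680 × 92.5% = 1554 px for the columns.
Subtracting 3 column gaps of 22 leaves 1488 for 4 columns, so c = 372 px.

372 px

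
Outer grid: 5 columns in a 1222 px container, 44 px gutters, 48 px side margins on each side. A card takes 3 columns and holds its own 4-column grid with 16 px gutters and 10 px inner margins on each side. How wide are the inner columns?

147.5 px

Outer content = 1222 − 2·48 = 1126 px.
5c + 4·44 = 1126 → 5c = 950 → c = 190 px.
3-column span = 3·190 + 2·44 = 658 px.
Inner content = 658 − 2·10 = 638 px.
4d + 3·16 = 638 → 4d = 590 → d = 147.5 px.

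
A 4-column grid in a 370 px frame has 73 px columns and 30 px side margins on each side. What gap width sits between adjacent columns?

6 px

Take off 60 px of margins, leaving 310 px.
4·73 + 3g = 310 → 3g = 18 → g = 6 px.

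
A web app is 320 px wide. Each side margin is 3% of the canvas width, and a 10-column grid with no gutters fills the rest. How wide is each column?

30.08 px

Each margin = 3% of 320 = 9.6 px; content = 320 − 2·9.6 = 300.8 px.
300.8 / 10 = 30.08 px per column.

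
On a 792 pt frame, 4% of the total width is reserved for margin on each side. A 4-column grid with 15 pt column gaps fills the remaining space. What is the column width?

170.91 pt

Each margin = 4% of 792 = 31.68 pt; content = 792 − 2·31.68 = 728.64 pt.
728.64 − 3·15 = 683.64; ÷4 gives c = 170.91 pt.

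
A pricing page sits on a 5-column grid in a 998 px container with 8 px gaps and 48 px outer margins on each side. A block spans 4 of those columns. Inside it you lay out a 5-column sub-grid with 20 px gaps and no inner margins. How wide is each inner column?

Inside the margins: 998 − 96 = 902 px.
902 − 4·8 = 870; ÷5 gives c = 174 px.
Span of 4: 4·174 + 3·8 = 696 + 24 = 720 px.
720 − 4·20 = 640; ÷5 gives d = 128 px.

128 px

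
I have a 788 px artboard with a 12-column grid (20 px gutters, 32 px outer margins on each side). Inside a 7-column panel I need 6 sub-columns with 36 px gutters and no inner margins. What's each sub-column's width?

Inside the margins: 788 − 64 = 724 px.
12 columns + 11 gutters: 12c + 11·20 = 724.
12c = 724 − 220 = 504, so c = 42 px.
Span of 7: 7·42 + 6·20 = 294 + 120 = 414 px.
6 columns + 5 gutters: 6d + 5·36 = 414.
6d = 414 − 180 = 234, so d = 39 px.

39 px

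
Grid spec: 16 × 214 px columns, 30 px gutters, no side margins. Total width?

Total width: 16·214 + 15·30 = 3874 px.

3874 px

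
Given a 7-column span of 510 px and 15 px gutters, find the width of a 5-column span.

7c + 6·15 = 510 → 7c = 420 → c = 60 px.
5-column span = 5·60 + 4·15 = 360 px.

360 px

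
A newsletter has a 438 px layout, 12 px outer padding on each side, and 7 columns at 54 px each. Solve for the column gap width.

Inside the margins: 438 − 24 = 414 px.
7·54 + 6g = 414 → 6g = 36 → g = 6 px.

6 px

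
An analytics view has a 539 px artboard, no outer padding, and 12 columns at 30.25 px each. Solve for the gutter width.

12·30.25 + 11g = 539 → 11g = 176 → g = 16 px.

16 px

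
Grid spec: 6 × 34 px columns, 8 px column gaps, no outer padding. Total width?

Layout = 6·34 + 5·8 = 204 + 40 = 244 px.

244 px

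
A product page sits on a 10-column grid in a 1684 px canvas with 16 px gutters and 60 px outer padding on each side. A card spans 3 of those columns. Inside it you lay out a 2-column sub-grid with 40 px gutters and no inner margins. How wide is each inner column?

209 px

Subtract both margins: 1684 − 2·60 = 1564 px.
1564 − 9·16 = 1420; ÷10 gives c = 142 px.
3-column span = 3·142 + 2·16 = 458 px.
458 − 1·40 = 418; ÷2 gives d = 209 px.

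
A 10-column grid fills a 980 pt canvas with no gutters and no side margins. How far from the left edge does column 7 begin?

588 pt

980 / 10 = 98 pt per column.
No margin, so column 7 starts at 6·(column + gutter) = 6·98 = 588 pt.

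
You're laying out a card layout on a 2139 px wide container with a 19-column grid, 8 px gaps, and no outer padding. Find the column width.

105 px

19c + 18·8 = 2139 → 19c = 1995 → c = 105 px.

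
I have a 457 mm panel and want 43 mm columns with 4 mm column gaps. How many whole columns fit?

9 columns

Each extra column adds 43 + 4 = 47 mm.
(457 + 4) / 47 = 9.81, so 9 columns fit.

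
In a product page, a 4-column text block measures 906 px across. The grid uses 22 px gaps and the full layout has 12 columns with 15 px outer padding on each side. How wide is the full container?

2792 px

4c + 3·22 = 906 → 4c = 840 → c = 210 px.
Container = 2·15 + 12·210 + 11·22 = 30 + 2520 + 242 = 2792 px.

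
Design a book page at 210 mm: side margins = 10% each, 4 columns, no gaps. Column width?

Each margin = 10% of 210 = 21 mm; content = 210 − 2·21 = 168 mm.
With no gaps, each column is 168/4 = 42 mm.

42 mm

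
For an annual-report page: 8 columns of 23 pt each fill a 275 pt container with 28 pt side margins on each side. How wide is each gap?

5 pt

Subtract both margins: 275 − 2·28 = 219 pt.
8 columns take 8·23 = 184 pt; remaining 35 splits into 7 gaps.
g = 35 / 7 = 5 pt.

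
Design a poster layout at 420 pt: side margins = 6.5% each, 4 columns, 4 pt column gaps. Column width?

88.35 pt

420 × (1 − 2·6.5%) = 420 × 87% = 365.4 pt for the columns.
4c + 3·4 = 365.4 → 4c = 353.4 → c = 88.35 pt.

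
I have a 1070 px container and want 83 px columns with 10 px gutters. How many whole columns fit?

11 columns

Each extra column adds 83 + 10 = 93 px.
(1070 + 10) / 93 = 11.61, so 11 columns fit.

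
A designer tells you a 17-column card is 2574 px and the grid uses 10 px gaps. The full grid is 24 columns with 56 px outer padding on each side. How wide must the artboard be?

17 columns + 16 gaps: 17c + 16·10 = 2574.
17c = 2574 − 160 = 2414, so c = 142 px.
Artboard = 2·56 + 24·142 + 23·10 = 112 + 3408 + 230 = 3750 px.

3750 px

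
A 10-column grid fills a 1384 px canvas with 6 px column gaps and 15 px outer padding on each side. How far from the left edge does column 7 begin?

Inside the margins: 1384 − 30 = 1354 px.
10 columns + 9 column gaps: 10c + 9·6 = 1354.
10c = 1354 − 54 = 1300, so c = 130 px.
Each column+gutter stride is 136 px; 6 of them past the 15 px margin is 15 + 816 = 831 px.

831 px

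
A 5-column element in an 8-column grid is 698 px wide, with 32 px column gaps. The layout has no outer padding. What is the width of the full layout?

698 − 4·32 = 570; ÷5 gives c = 114 px.
Total width: 8·114 + 7·32 = 1136 px.

1136 px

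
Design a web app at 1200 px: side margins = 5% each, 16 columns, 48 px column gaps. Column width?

Each margin = 5% of 1200 = 60 px; content = 1200 − 2·60 = 1080 px.
Subtracting 15 column gaps of 48 leaves 360 for 16 columns, so c = 22.5 px.

22.5 px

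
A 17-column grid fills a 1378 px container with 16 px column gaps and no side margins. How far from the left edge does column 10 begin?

738 px

1378 − 16·16 = 1122; ÷17 gives c = 66 px.
Each column+gutter stride is 82 px; with no margin, 9 of them is 738 px.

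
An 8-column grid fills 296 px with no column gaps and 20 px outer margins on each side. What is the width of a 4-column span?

128 px

Take off 40 px of margins, leaving 256 px.
8c = 256 → c = 32 px.
4-column span = 4·32 = 128 px.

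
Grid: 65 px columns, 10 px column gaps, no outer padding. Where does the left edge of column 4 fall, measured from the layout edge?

225 px

Before column 4: 3 columns + 3 column gaps.
Offset = 3·(65 + 10) = 3·75 = 225 px.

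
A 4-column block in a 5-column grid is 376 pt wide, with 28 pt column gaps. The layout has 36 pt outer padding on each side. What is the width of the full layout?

4c + 3·28 = 376 → 4c = 292 → c = 73 pt.
Layout = 2·36 + 5·73 + 4·28 = 72 + 365 + 112 = 549 pt.

549 pt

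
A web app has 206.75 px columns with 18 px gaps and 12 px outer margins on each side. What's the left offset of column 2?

Each column+gutter stride is 224.75 px; 1 of them past the 12 px margin is 12 + 224.75 = 236.75 px.

236.75 px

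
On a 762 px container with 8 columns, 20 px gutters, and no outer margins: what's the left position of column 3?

Subtracting 7 gutters of 20 leaves 622 for 8 columns, so c = 77.75 px.
No margin, so column 3 starts at 2·(column + gutter) = 2·97.75 = 195.5 px.

195.5 px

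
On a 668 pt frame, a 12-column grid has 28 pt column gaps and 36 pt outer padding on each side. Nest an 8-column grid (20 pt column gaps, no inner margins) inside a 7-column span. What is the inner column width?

Subtract both margins: 668 − 2·36 = 596 pt.
12 columns + 11 column gaps: 12c + 11·28 = 596.
12c = 596 − 308 = 288, so c = 24 pt.
7 columns plus 6 column gaps: 168 + 168 = 336 pt.
336 − 7·20 = 196; ÷8 gives d = 24.5 pt.

24.5 pt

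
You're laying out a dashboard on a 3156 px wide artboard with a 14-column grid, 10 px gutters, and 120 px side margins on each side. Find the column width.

Take off 240 px of margins, leaving 2916 px.
14c + 13·10 = 2916 → 14c = 2786 → c = 199 px.

199 px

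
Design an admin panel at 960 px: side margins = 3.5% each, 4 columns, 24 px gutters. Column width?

205.2 px

Each margin = 3.5% of 960 = 33.6 px; content = 960 − 2·33.6 = 892.8 px.
4c + 3·24 = 892.8 → 4c = 820.8 → c = 205.2 px.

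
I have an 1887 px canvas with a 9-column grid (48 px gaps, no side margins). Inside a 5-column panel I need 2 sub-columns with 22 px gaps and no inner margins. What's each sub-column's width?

9 columns + 8 gaps: 9c + 8·48 = 1887.
9c = 1887 − 384 = 1503, so c = 167 px.
5-column span = 5·167 + 4·48 = 1027 px.
2 columns + 1 gap: 2d + 1·22 = 1027.
2d = 1027 − 22 = 1005, so d = 502.5 px.

502.5 px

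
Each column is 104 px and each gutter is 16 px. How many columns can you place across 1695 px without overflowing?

14 columns

Each extra column adds 104 + 16 = 120 px.
(1695 + 16) / 120 = 14.26, so 14 columns fit.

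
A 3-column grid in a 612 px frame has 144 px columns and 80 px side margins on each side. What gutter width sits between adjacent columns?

10 px

Content width = 612 − 2·80 = 452 px.
3 columns take 3·144 = 432 px; remaining 20 splits into 2 gutters.
g = 20 / 2 = 10 px.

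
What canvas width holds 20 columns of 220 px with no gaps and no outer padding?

4400 px

Total width: 20·220 = 4400 px.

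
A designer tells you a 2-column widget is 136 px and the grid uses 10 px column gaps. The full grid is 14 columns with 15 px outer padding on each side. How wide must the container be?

136 − 1·10 = 126; ÷2 gives c = 63 px.
Total width: 2·15 + 14·63 + 13·10 = 1042 px.

1042 px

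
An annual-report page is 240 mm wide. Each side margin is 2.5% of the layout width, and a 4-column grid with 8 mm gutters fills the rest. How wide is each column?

Each margin = 2.5% of 240 = 6 mm; content = 240 − 2·6 = 228 mm.
228 − 3·8 = 204; ÷4 gives c = 51 mm.

51 mm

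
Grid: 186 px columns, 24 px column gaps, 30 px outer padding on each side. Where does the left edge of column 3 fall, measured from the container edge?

450 px

Before column 3: the margin + 2 columns + 2 column gaps.
Offset = 30 + 2·(186 + 24) = 30 + 420 = 450 px.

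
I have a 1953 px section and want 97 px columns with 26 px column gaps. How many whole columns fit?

k columns need k·97 + (k−1)·26 = k·123 − 26.
k·123 − 26 ≤ 1953 → k ≤ 1979 / 123 ≈ 16.09, so k = 16.

16 columns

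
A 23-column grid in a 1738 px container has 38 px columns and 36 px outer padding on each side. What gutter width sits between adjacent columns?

Take off 72 px of margins, leaving 1666 px.
Columns use 874 px, leaving 792 px across 22 gutters = 36 px each.

36 px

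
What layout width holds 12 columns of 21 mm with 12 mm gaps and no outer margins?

Summing: 252 + 132 = 384 mm.

384 mm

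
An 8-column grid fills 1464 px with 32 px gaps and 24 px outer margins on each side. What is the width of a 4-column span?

Inside the margins: 1464 − 48 = 1416 px.
8 columns + 7 gaps: 8c + 7·32 = 1416.
8c = 1416 − 224 = 1192, so c = 149 px.
4-column span = 4·149 + 3·32 = 692 px.

692 px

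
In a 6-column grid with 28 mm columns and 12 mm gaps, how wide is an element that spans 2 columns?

2 columns plus 1 gap: 56 + 12 = 68 mm.

68 mm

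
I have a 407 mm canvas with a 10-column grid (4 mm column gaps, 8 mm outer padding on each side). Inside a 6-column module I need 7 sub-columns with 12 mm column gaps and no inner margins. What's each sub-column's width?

23 mm

Outer content = 407 − 2·8 = 391 mm.
Subtracting 9 column gaps of 4 leaves 355 for 10 columns, so c = 35.5 mm.
6-column span = 6·35.5 + 5·4 = 233 mm.
7d + 6·12 = 233 → 7d = 161 → d = 23 mm.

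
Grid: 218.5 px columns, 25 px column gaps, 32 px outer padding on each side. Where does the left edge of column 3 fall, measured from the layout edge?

Column 3 starts at margin + 2·(column + gutter) = 32 + 2·243.5 = 519 px.

519 px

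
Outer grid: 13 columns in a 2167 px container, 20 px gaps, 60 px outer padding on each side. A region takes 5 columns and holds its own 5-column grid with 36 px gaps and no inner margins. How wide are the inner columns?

Subtract both margins: 2167 − 2·60 = 2047 px.
Subtracting 12 gaps of 20 leaves 1807 for 13 columns, so c = 139 px.
5 columns plus 4 gaps: 695 + 80 = 775 px.
5d + 4·36 = 775 → 5d = 631 → d = 126.2 px.

126.2 px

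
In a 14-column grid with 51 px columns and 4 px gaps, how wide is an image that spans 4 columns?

216 px

4 columns plus 3 gaps: 204 + 12 = 216 px.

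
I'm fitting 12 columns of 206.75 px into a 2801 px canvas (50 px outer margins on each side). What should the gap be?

Inside the margins: 2801 − 100 = 2701 px.
12 columns take 12·206.75 = 2481 px; remaining 220 splits into 11 gaps.
g = 220 / 11 = 20 px.

20 px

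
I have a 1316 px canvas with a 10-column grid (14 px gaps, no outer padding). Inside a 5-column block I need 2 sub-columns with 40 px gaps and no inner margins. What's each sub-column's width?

Subtracting 9 gaps of 14 leaves 1190 for 10 columns, so c = 119 px.
5-column span = 5·119 + 4·14 = 651 px.
651 − 1·40 = 611; ÷2 gives d = 305.5 px.

305.5 px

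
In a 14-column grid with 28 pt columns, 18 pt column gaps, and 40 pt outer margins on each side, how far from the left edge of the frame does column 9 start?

Each column+gutter stride is 46 pt; 8 of them past the 40 pt margin is 40 + 368 = 408 pt.

408 pt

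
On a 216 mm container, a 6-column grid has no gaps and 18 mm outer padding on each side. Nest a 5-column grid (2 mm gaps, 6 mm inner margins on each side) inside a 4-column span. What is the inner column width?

Take off 36 mm of margins, leaving 180 mm.
180 / 6 = 30 mm per column.
With no gaps, 4 columns span 4·30 = 120 mm.
Inner content = 120 − 2·6 = 108 mm.
108 − 4·2 = 100; ÷5 gives d = 20 mm.

20 mm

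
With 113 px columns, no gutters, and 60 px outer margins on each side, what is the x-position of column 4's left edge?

399 px

Column 4 starts at margin + 3·(column + gutter) = 60 + 3·113 = 399 px.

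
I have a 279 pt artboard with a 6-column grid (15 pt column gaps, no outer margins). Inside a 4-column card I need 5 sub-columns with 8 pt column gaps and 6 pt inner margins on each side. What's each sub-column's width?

27.4 pt

6 columns + 5 column gaps: 6c + 5·15 = 279.
6c = 279 − 75 = 204, so c = 34 pt.
4 columns plus 3 column gaps: 136 + 45 = 181 pt.
Inner content = 181 − 2·6 = 169 pt.
Subtracting 4 column gaps of 8 leaves 137 for 5 columns, so d = 27.4 pt.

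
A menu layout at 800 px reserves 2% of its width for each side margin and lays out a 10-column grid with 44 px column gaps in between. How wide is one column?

37.2 px

Margins: 2% × 800 = 16 px each, so content = 800 − 32 = 768 px.
10c + 9·44 = 768 → 10c = 372 → c = 37.2 px.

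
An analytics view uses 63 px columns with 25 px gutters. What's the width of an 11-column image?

Span of 11: 11·63 + 10·25 = 693 + 250 = 943 px.

943 px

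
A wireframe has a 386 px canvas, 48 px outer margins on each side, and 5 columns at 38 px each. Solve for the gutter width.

25 px

Content width = 386 − 2·48 = 290 px.
Columns use 190 px, leaving 100 px across 4 gutters = 25 px each.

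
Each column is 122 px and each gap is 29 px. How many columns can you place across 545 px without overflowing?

3 columns

3 columns: 3·122 + 2·29 = 424 px ≤ 545.
4 columns: 575 px > 545. So 3.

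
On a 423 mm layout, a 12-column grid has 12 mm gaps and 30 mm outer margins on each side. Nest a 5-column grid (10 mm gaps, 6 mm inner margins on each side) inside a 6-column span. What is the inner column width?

Take off 60 mm of margins, leaving 363 mm.
12 columns + 11 gaps: 12c + 11·12 = 363.
12c = 363 − 132 = 231, so c = 19.25 mm.
Span of 6: 6·19.25 + 5·12 = 115.5 + 60 = 175.5 mm.
Inner content = 175.5 − 2·6 = 163.5 mm.
163.5 − 4·10 = 123.5; ÷5 gives d = 24.7 mm.

24.7 mm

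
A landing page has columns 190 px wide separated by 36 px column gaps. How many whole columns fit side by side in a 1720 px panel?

7 columns

k columns need k·190 + (k−1)·36 = k·226 − 36.
k·226 − 36 ≤ 1720 → k ≤ 1756 / 226 ≈ 7.77, so k = 7.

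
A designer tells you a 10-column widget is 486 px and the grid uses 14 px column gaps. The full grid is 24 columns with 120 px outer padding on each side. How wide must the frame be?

1426 px

486 − 9·14 = 360; ÷10 gives c = 36 px.
Adding margins, columns and gutters: 240 + 864 + 322 = 1426 px.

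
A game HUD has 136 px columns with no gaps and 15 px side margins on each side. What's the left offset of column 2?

Column 2 starts at margin + 1·(column + gutter) = 15 + 1·136 = 151 px.

151 px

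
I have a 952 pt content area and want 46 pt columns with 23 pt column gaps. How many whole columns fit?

Each extra column adds 46 + 23 = 69 pt.
(952 + 23) / 69 = 14.13, so 14 columns fit.

14 columns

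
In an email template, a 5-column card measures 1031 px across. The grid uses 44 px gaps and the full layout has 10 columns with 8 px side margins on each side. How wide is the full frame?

2122 px

1031 − 4·44 = 855; ÷5 gives c = 171 px.
Total width: 2·8 + 10·171 + 9·44 = 2122 px.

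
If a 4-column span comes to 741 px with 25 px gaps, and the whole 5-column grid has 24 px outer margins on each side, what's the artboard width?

980.5 px

Subtracting 3 gaps of 25 leaves 666 for 4 columns, so c = 166.5 px.
Adding margins, columns and gutters: 48 + 832.5 + 100 = 980.5 px.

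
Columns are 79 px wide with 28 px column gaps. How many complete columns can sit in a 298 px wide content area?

Each extra column adds 79 + 28 = 107 px.
(298 + 28) / 107 = 3.05, so 3 columns fit.

3 columns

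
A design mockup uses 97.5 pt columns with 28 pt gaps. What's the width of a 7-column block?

7 columns plus 6 gaps: 682.5 + 168 = 850.5 pt.

850.5 pt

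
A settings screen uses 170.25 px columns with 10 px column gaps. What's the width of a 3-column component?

530.75 px

3 columns plus 2 column gaps: 510.75 + 20 = 530.75 px.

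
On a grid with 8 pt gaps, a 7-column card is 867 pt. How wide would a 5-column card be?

617 pt

7 columns + 6 gaps: 7c + 6·8 = 867.
7c = 867 − 48 = 819, so c = 117 pt.
5-column span = 5·117 + 4·8 = 617 pt.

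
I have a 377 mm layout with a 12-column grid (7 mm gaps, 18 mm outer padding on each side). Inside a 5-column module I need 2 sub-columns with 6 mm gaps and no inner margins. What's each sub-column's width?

Take off 36 mm of margins, leaving 341 mm.
12 columns + 11 gaps: 12c + 11·7 = 341.
12c = 341 − 77 = 264, so c = 22 mm.
5 columns plus 4 gaps: 110 + 28 = 138 mm.
2 columns + 1 gap: 2d + 1·6 = 138.
2d = 138 − 6 = 132, so d = 66 mm.

66 mm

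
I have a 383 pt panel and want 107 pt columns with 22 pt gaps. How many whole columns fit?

3 columns

3 columns: 3·107 + 2·22 = 365 pt ≤ 383.
4 columns: 494 pt > 383. So 3.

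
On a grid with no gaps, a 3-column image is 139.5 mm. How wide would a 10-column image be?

3c = 139.5 → c = 46.5 mm.
10-column span = 10·46.5 = 465 mm.

465 mm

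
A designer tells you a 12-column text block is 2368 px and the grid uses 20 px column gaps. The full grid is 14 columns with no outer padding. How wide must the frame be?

Subtracting 11 column gaps of 20 leaves 2148 for 12 columns, so c = 179 px.
Frame = 14·179 + 13·20 = 2506 + 260 = 2766 px.

2766 px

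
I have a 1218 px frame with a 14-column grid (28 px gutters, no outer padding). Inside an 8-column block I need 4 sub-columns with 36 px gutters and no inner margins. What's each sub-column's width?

Subtracting 13 gutters of 28 leaves 854 for 14 columns, so c = 61 px.
8-column span = 8·61 + 7·28 = 684 px.
Subtracting 3 gutters of 36 leaves 576 for 4 columns, so d = 144 px.

144 px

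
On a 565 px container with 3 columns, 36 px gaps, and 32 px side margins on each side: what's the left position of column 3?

390 px

Content = 565 − 2·32 = 501 px.
3c + 2·36 = 501 → 3c = 429 → c = 143 px.
Before column 3: the margin + 2 columns + 2 gaps.
Offset = 32 + 2·(143 + 36) = 32 + 358 = 390 px.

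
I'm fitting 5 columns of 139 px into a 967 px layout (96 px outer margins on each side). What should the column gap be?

20 px

Subtract both margins: 967 − 2·96 = 775 px.
Columns use 695 px, leaving 80 px across 4 column gaps = 20 px each.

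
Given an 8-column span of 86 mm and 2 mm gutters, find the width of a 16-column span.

Subtracting 7 gutters of 2 leaves 72 for 8 columns, so c = 9 mm.
16-column span = 16·9 + 15·2 = 174 mm.

174 mm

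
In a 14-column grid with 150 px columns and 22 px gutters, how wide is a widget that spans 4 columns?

666 px

4-column span = 4·150 + 3·22 = 666 px.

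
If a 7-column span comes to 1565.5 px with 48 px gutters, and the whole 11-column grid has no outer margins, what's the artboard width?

2487.5 px

Subtracting 6 gutters of 48 leaves 1277.5 for 7 columns, so c = 182.5 px.
Artboard = 11·182.5 + 10·48 = 2007.5 + 480 = 2487.5 px.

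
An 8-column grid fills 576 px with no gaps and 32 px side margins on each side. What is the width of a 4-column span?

256 px

Inside the margins: 576 − 64 = 512 px.
8c = 512 → c = 64 px.
With no gaps, 4 columns span 4·64 = 256 px.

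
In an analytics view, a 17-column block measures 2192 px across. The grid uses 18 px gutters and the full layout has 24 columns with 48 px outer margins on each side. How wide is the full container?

17c + 16·18 = 2192 → 17c = 1904 → c = 112 px.
Container = 2·48 + 24·112 + 23·18 = 96 + 2688 + 414 = 3198 px.

3198 px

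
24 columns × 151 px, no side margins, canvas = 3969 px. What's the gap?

15 px

24 columns take 24·151 = 3624 px; remaining 345 splits into 23 gaps.
g = 345 / 23 = 15 px.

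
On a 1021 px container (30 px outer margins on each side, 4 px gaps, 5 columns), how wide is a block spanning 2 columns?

Inside the margins: 1021 − 60 = 961 px.
5c + 4·4 = 961 → 5c = 945 → c = 189 px.
Span of 2: 2·189 + 1·4 = 378 + 4 = 382 px.

382 px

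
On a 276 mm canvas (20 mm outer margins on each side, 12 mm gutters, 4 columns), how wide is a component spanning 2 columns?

112 mm

Content width = 276 − 2·20 = 236 mm.
4 columns + 3 gutters: 4c + 3·12 = 236.
4c = 236 − 36 = 200, so c = 50 mm.
2 columns plus 1 gutter: 100 + 12 = 112 mm.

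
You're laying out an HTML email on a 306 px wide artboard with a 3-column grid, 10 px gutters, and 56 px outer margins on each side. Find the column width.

58 px

Take off 112 px of margins, leaving 194 px.
Subtracting 2 gutters of 10 leaves 174 for 3 columns, so c = 58 px.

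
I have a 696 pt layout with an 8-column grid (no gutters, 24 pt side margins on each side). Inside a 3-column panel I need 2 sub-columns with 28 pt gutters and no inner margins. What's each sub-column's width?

Subtract both margins: 696 − 2·24 = 648 pt.
8c = 648 → c = 81 pt.
With no gutters, 3 columns span 3·81 = 243 pt.
2 columns + 1 gutter: 2d + 1·28 = 243.
2d = 243 − 28 = 215, so d = 107.5 pt.

107.5 pt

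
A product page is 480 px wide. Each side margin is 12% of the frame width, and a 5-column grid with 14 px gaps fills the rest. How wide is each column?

Each margin = 12% of 480 = 57.6 px; content = 480 − 2·57.6 = 364.8 px.
5 columns + 4 gaps: 5c + 4·14 = 364.8.
5c = 364.8 − 56 = 308.8, so c = 61.76 px.

61.76 px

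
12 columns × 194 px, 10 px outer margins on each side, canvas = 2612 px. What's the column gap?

24 px

Content width = 2612 − 2·10 = 2592 px.
Columns use 2328 px, leaving 264 px across 11 column gaps = 24 px each.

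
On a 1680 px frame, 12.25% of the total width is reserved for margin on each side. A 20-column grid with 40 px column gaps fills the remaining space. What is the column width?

25.42 px

Margins: 12.25% × 1680 = 205.8 px each, so content = 1680 − 411.6 = 1268.4 px.
1268.4 − 19·40 = 508.4; ÷20 gives c = 25.42 px.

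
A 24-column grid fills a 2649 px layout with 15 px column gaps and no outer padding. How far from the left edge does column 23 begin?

2442 px

2649 − 23·15 = 2304; ÷24 gives c = 96 px.
Before column 23: 22 columns + 22 column gaps.
Offset = 22·(96 + 15) = 22·111 = 2442 px.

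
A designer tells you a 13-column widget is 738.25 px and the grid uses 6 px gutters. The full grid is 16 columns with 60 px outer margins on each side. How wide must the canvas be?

Subtracting 12 gutters of 6 leaves 666.25 for 13 columns, so c = 51.25 px.
Canvas = 2·60 + 16·51.25 + 15·6 = 120 + 820 + 90 = 1030 px.

1030 px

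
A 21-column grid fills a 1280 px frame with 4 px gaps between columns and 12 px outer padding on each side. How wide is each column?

Content width = 1280 − 2·12 = 1256 px.
21 columns + 20 gaps: 21c + 20·4 = 1256.
21c = 1256 − 80 = 1176, so c = 56 px.

56 px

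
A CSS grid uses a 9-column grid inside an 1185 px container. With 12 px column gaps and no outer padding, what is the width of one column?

1185 − 8·12 = 1089; ÷9 gives c = 121 px.

121 px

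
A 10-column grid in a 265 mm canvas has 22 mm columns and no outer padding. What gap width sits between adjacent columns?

10·22 + 9g = 265 → 9g = 45 → g = 5 mm.

5 mm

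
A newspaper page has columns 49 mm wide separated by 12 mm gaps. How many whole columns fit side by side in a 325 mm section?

Each extra column adds 49 + 12 = 61 mm.
(325 + 12) / 61 = 5.52, so 5 columns fit.

5 columns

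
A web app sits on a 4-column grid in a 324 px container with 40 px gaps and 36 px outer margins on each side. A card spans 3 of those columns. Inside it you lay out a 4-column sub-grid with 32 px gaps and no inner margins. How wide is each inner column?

20.75 px

Inside the margins: 324 − 72 = 252 px.
252 − 3·40 = 132; ÷4 gives c = 33 px.
Span of 3: 3·33 + 2·40 = 99 + 80 = 179 px.
179 − 3·32 = 83; ÷4 gives d = 20.75 px.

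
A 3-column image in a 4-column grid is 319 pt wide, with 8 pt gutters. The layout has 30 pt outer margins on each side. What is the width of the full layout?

488 pt

Subtracting 2 gutters of 8 leaves 303 for 3 columns, so c = 101 pt.
Total width: 2·30 + 4·101 + 3·8 = 488 pt.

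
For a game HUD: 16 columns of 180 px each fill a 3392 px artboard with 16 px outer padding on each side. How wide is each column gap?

32 px

Subtract both margins: 3392 − 2·16 = 3360 px.
16 columns take 16·180 = 2880 px; remaining 480 splits into 15 column gaps.
g = 480 / 15 = 32 px.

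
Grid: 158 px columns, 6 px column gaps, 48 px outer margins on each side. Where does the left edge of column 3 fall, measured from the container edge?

376 px

Before column 3: the margin + 2 columns + 2 column gaps.
Offset = 48 + 2·(158 + 6) = 48 + 328 = 376 px.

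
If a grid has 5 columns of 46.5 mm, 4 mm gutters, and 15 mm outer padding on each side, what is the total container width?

278.5 mm

Container = 2·15 + 5·46.5 + 4·4 = 30 + 232.5 + 16 = 278.5 mm.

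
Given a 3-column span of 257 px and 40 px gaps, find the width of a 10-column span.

3 columns + 2 gaps: 3c + 2·40 = 257.
3c = 257 − 80 = 177, so c = 59 px.
Span of 10: 10·59 + 9·40 = 590 + 360 = 950 px.

950 px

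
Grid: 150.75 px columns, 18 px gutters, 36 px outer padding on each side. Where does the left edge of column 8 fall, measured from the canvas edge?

Each column+gutter stride is 168.75 px; 7 of them past the 36 px margin is 36 + 1181.25 = 1217.25 px.

1217.25 px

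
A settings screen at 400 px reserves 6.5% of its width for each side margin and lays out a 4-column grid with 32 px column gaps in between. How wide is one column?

Margins: 6.5% × 400 = 26 px each, so content = 400 − 52 = 348 px.
Subtracting 3 column gaps of 32 leaves 252 for 4 columns, so c = 63 px.

63 px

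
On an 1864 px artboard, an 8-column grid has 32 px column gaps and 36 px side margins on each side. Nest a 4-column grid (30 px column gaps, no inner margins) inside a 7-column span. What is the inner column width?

368.5 px

Take off 72 px of margins, leaving 1792 px.
1792 − 7·32 = 1568; ÷8 gives c = 196 px.
Span of 7: 7·196 + 6·32 = 1372 + 192 = 1564 px.
Subtracting 3 column gaps of 30 leaves 1474 for 4 columns, so d = 368.5 px.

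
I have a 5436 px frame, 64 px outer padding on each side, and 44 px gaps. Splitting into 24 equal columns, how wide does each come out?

179 px

Content width = 5436 − 2·64 = 5308 px.
5308 − 23·44 = 4296; ÷24 gives c = 179 px.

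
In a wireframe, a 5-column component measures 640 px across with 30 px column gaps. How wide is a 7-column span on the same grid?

640 − 4·30 = 520; ÷5 gives c = 104 px.
Span of 7: 7·104 + 6·30 = 728 + 180 = 908 px.

908 px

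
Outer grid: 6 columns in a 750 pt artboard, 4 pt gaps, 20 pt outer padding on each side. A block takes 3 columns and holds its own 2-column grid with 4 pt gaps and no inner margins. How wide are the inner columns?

Subtract both margins: 750 − 2·20 = 710 pt.
710 − 5·4 = 690; ÷6 gives c = 115 pt.
3-column span = 3·115 + 2·4 = 353 pt.
Subtracting 1 gap of 4 leaves 349 for 2 columns, so d = 174.5 pt.

174.5 pt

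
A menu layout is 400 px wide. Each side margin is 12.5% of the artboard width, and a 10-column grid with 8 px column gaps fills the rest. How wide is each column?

Margins: 12.5% × 400 = 50 px each, so content = 400 − 100 = 300 px.
10c + 9·8 = 300 → 10c = 228 → c = 22.8 px.

22.8 px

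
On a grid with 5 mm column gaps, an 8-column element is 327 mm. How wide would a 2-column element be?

327 − 7·5 = 292; ÷8 gives c = 36.5 mm.
Span of 2: 2·36.5 + 1·5 = 73 + 5 = 78 mm.

78 mm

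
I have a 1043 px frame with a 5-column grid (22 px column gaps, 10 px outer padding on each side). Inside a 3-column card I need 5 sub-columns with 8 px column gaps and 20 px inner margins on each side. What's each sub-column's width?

Inside the margins: 1043 − 20 = 1023 px.
1023 − 4·22 = 935; ÷5 gives c = 187 px.
3 columns plus 2 column gaps: 561 + 44 = 605 px.
Inner content = 605 − 2·20 = 565 px.
5 columns + 4 column gaps: 5d + 4·8 = 565.
5d = 565 − 32 = 533, so d = 106.6 px.

106.6 px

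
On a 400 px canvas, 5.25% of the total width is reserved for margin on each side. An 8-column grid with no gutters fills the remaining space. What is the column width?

400 × (1 − 2·5.25%) = 400 × 89.5% = 358 px for the columns.
With no gutters, each column is 358/8 = 44.75 px.

44.75 px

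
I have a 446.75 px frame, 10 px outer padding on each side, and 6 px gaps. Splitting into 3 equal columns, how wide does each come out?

138.25 px

Take off 20 px of margins, leaving 426.75 px.
3c + 2·6 = 426.75 → 3c = 414.75 → c = 138.25 px.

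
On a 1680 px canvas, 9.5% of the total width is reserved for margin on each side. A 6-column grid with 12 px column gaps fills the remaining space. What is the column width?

1680 × (1 − 2·9.5%) = 1680 × 81% = 1360.8 px for the columns.
Subtracting 5 column gaps of 12 leaves 1300.8 for 6 columns, so c = 216.8 px.

216.8 px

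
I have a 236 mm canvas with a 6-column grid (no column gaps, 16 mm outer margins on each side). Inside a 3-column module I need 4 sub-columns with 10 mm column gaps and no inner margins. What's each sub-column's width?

18 mm

Inside the margins: 236 − 32 = 204 mm.
With no column gaps, each column is 204/6 = 34 mm.
3-column span = 3·34 = 102 mm.
102 − 3·10 = 72; ÷4 gives d = 18 mm.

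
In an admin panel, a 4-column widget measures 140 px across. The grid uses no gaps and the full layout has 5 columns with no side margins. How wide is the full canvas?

140 / 4 = 35 px per column.
Total width: 5·35 = 175 px.

175 px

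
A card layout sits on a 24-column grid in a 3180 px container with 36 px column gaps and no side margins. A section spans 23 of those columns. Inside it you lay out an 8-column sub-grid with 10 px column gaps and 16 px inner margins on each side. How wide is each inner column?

3180 − 23·36 = 2352; ÷24 gives c = 98 px.
Span of 23: 23·98 + 22·36 = 2254 + 792 = 3046 px.
Inner content = 3046 − 2·16 = 3014 px.
3014 − 7·10 = 2944; ÷8 gives d = 368 px.

368 px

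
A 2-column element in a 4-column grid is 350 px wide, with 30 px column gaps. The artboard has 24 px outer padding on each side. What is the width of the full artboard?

350 − 1·30 = 320; ÷2 gives c = 160 px.
Adding margins, columns and gutters: 48 + 640 + 90 = 778 px.

778 px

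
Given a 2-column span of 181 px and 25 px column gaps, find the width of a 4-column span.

2c + 1·25 = 181 → 2c = 156 → c = 78 px.
4-column span = 4·78 + 3·25 = 387 px.

387 px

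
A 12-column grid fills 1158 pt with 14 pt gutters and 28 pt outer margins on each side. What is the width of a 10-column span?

916 pt

Subtract both margins: 1158 − 2·28 = 1102 pt.
12 columns + 11 gutters: 12c + 11·14 = 1102.
12c = 1102 − 154 = 948, so c = 79 pt.
10 columns plus 9 gutters: 790 + 126 = 916 pt.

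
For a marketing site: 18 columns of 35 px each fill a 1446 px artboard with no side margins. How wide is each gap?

48 px

Columns use 630 px, leaving 816 px across 17 gaps = 48 px each.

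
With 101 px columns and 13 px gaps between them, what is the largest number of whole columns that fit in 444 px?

4 columns: 4·101 + 3·13 = 443 px ≤ 444.
5 columns: 557 px > 444. So 4.

4 columns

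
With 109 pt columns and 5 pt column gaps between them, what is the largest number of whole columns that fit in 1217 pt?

Each extra column adds 109 + 5 = 114 pt.
(1217 + 5) / 114 = 10.72, so 10 columns fit.

10 columns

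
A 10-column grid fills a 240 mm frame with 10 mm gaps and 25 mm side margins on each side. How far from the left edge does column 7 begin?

Take off 50 mm of margins, leaving 190 mm.
10 columns + 9 gaps: 10c + 9·10 = 190.
10c = 190 − 90 = 100, so c = 10 mm.
Each column+gutter stride is 20 mm; 6 of them past the 25 mm margin is 25 + 120 = 145 mm.

145 mm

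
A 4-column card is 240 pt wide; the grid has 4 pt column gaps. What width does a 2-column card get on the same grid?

4c + 3·4 = 240 → 4c = 228 → c = 57 pt.
2-column span = 2·57 + 1·4 = 118 pt.

118 pt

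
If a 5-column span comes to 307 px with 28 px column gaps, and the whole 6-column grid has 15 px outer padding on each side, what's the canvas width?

Subtracting 4 column gaps of 28 leaves 195 for 5 columns, so c = 39 px.
Total width: 2·15 + 6·39 + 5·28 = 404 px.

404 px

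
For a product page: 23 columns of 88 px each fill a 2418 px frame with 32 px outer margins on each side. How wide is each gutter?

Content width = 2418 − 2·32 = 2354 px.
23 columns take 23·88 = 2024 px; remaining 330 splits into 22 gutters.
g = 330 / 22 = 15 px.

15 px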